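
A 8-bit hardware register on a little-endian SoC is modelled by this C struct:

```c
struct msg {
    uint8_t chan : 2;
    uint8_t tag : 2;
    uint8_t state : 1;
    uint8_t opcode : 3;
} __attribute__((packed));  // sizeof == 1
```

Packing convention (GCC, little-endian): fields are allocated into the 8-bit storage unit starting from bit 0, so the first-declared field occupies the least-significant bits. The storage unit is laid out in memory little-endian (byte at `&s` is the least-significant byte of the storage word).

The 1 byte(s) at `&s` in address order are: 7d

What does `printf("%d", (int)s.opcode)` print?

3

[0]=0x7d (little-endian) → word 0x7d
chan:2 @ bit 0 → (0x7d>>0)&0x3 = 0x1
tag:2 @ bit 2 → (0x7d>>2)&0x3 = 0x3
state:1 @ bit 4 → (0x7d>>4)&0x1 = 0x1
opcode:3 @ bit 5 → (0x7d>>5)&0x7 = 0x3  ←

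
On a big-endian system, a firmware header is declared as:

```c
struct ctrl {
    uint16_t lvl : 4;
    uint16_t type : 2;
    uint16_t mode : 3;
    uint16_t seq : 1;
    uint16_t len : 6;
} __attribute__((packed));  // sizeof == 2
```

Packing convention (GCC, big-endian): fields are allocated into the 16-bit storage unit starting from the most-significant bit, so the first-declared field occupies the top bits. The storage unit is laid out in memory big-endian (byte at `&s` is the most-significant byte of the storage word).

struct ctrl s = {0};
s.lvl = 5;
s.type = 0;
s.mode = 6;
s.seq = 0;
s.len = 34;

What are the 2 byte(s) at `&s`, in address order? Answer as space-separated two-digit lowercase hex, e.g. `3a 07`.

lvl:4 = 5 → 0x5 << 12 → word 0x5000
type:2 = 0 → 0x0 << 10 → word 0x5000
mode:3 = 6 → 0x6 << 7 → word 0x5300
seq:1 = 0 → 0x0 << 6 → word 0x5300
len:6 = 34 → 0x22 << 0 → word 0x5322
word = 0x5322 → big-endian bytes:
  [0]=0x53  [1]=0x22

53 22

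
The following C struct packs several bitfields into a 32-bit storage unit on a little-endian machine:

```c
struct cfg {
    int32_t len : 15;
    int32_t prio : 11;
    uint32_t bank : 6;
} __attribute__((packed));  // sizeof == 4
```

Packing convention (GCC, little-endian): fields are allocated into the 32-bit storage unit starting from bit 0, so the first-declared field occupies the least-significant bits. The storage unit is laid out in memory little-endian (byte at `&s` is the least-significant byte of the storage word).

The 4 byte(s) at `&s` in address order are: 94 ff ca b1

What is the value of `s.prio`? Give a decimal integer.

917

[0]=0x94 [1]=0xff [2]=0xca [3]=0xb1 (little-endian) → word 0xb1caff94
len:15 @ bit 0 → (0xb1caff94>>0)&0x7fff = 0x7f94
prio:11 @ bit 15 → (0xb1caff94>>15)&0x7ff = 0x395  ←
bank:6 @ bit 26 → (0xb1caff94>>26)&0x3f = 0x2c
prio signed 11b, MSB=0: value = 917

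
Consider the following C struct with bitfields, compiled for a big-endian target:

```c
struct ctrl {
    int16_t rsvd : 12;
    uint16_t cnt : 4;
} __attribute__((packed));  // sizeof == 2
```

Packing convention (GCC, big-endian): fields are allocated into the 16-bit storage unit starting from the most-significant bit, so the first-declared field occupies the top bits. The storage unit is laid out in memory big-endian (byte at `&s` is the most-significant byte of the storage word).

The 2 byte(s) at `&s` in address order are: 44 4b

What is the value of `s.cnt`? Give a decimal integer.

11

[0]=0x44 [1]=0x4b (big-endian) → word 0x444b
rsvd:12 @ bit 4 → (0x444b>>4)&0xfff = 0x444
cnt:4 @ bit 0 → (0x444b>>0)&0xf = 0xb  ←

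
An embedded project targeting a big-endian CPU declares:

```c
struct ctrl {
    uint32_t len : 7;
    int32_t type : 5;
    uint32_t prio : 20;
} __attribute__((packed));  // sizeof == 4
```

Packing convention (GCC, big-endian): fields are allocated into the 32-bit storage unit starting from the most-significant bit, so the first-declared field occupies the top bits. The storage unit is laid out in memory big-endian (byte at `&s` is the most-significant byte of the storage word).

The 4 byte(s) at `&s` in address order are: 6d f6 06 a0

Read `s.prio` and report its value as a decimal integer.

[0]=0x6d [1]=0xf6 [2]=0x06 [3]=0xa0 (big-endian) → word 0x6df606a0
len:7 @ bit 25 → (0x6df606a0>>25)&0x7f = 0x36
type:5 @ bit 20 → (0x6df606a0>>20)&0x1f = 0x1f
prio:20 @ bit 0 → (0x6df606a0>>0)&0xfffff = 0x606a0  ←

394912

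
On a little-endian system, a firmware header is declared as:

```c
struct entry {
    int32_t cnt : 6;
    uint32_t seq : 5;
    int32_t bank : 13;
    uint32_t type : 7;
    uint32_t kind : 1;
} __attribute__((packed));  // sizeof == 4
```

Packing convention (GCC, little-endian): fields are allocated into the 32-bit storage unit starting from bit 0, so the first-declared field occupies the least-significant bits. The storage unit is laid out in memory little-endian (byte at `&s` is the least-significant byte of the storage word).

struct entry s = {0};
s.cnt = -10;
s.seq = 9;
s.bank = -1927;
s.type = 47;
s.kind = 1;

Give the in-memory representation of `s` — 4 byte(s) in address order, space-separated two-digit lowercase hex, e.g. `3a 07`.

76 ca c3 af

[0+:6] cnt=-10 & 0x3f = 0x36; word=0x00000036
[6+:5] seq=9 & 0x1f = 0x9; word=0x00000276
[11+:13] bank=-1927 & 0x1fff = 0x1879; word=0x00c3ca76
[24+:7] type=47 & 0x7f = 0x2f; word=0x2fc3ca76
[31+:1] kind=1 & 0x1 = 0x1; word=0xafc3ca76
word = 0xafc3ca76 → little-endian bytes:
  [0]=0x76  [1]=0xca  [2]=0xc3  [3]=0xaf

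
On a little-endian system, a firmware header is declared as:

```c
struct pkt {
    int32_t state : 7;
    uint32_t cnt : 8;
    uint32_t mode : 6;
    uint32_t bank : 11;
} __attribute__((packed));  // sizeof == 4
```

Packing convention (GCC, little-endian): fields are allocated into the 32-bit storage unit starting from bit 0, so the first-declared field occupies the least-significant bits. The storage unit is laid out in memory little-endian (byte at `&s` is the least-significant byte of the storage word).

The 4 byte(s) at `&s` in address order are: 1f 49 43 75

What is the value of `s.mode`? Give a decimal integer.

6

[0]=0x1f [1]=0x49 [2]=0x43 [3]=0x75 (little-endian) → word 0x7543491f
state:7 @ bit 0 → (0x7543491f>>0)&0x7f = 0x1f
cnt:8 @ bit 7 → (0x7543491f>>7)&0xff = 0x92
mode:6 @ bit 15 → (0x7543491f>>15)&0x3f = 0x6  ←
bank:11 @ bit 21 → (0x7543491f>>21)&0x7ff = 0x3aa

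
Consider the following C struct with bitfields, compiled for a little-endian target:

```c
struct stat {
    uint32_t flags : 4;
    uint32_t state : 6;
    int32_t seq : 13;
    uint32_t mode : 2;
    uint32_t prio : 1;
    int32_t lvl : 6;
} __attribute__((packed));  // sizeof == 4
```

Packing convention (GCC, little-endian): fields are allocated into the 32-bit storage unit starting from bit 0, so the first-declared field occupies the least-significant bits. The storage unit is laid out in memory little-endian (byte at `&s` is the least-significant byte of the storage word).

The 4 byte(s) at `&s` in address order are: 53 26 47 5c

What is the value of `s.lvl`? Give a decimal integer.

23

[0]=0x53 [1]=0x26 [2]=0x47 [3]=0x5c (little-endian) → word 0x5c472653
flags:4 @ bit 0 → (0x5c472653>>0)&0xf = 0x3
state:6 @ bit 4 → (0x5c472653>>4)&0x3f = 0x25
seq:13 @ bit 10 → (0x5c472653>>10)&0x1fff = 0x11c9
mode:2 @ bit 23 → (0x5c472653>>23)&0x3 = 0x0
prio:1 @ bit 25 → (0x5c472653>>25)&0x1 = 0x0
lvl:6 @ bit 26 → (0x5c472653>>26)&0x3f = 0x17  ←
lvl signed 6b, MSB=0: value = 23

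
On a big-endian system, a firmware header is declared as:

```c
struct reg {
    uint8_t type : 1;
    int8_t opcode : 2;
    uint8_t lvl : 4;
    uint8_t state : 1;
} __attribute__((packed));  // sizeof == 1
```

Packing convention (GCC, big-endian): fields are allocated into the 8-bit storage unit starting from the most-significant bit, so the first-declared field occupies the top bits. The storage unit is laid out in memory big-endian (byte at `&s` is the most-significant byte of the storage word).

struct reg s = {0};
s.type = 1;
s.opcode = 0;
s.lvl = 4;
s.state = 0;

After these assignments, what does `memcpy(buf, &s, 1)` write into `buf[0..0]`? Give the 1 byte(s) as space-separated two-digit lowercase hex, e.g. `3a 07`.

[7+:1] type=1 & 0x1 = 0x1; word=0x80
[5+:2] opcode=0 & 0x3 = 0x0; word=0x80
[1+:4] lvl=4 & 0xf = 0x4; word=0x88
[0+:1] state=0 & 0x1 = 0x0; word=0x88
word = 0x88 → big-endian bytes:
  [0]=0x88

88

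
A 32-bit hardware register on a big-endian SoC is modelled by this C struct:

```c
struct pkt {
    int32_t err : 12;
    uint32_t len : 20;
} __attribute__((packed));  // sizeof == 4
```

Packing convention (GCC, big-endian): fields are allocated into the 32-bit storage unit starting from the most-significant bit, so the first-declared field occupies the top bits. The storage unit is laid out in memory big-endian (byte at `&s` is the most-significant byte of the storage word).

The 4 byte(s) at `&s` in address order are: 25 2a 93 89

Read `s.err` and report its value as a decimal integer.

594

[0]=0x25 [1]=0x2a [2]=0x93 [3]=0x89 (big-endian) → word 0x252a9389
err [20+:12] = (word>>20) & 0xfff = 594  ←
len [0+:20] = (word>>0) & 0xfffff = 693129
err signed 12b, MSB=0: value = 594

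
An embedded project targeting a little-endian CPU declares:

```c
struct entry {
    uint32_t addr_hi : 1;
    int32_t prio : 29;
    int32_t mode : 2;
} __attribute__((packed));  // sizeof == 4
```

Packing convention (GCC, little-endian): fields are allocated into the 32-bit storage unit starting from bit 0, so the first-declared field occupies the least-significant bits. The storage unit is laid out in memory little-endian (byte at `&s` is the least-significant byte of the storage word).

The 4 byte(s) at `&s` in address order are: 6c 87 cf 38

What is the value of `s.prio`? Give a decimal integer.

[0]=0x6c [1]=0x87 [2]=0xcf [3]=0x38 (little-endian) → word 0x38cf876c
addr_hi:1 @ bit 0 → (0x38cf876c>>0)&0x1 = 0x0
prio:29 @ bit 1 → (0x38cf876c>>1)&0x1fffffff = 0x1c67c3b6  ←
mode:2 @ bit 30 → (0x38cf876c>>30)&0x3 = 0x0
prio signed 29b, MSB=1: 476562358 - 536870912 = -60308554

-60308554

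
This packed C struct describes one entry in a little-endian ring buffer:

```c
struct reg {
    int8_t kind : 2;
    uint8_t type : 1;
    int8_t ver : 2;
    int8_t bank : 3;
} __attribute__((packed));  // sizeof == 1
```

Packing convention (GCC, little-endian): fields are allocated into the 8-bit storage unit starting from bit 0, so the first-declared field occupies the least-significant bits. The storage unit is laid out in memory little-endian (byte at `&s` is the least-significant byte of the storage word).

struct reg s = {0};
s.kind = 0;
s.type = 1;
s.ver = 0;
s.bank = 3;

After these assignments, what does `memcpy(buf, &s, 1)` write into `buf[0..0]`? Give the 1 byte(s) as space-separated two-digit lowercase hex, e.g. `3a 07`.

[0+:2] kind=0 & 0x3 = 0x0; word=0x00
[2+:1] type=1 & 0x1 = 0x1; word=0x04
[3+:2] ver=0 & 0x3 = 0x0; word=0x04
[5+:3] bank=3 & 0x7 = 0x3; word=0x64
word = 0x64 → little-endian bytes:
  [0]=0x64

64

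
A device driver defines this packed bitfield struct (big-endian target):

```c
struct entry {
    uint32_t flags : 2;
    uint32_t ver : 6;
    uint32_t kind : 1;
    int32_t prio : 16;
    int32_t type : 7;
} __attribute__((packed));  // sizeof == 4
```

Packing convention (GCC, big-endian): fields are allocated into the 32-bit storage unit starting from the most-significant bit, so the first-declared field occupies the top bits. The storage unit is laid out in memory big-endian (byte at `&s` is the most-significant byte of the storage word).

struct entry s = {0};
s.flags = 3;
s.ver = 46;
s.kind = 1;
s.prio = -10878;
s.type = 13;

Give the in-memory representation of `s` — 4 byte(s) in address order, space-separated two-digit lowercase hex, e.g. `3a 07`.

flags:2 = 3 → 0x3 << 30 → word 0xc0000000
ver:6 = 46 → 0x2e << 24 → word 0xee000000
kind:1 = 1 → 0x1 << 23 → word 0xee800000
prio:16 = -10878 → 0xd582 << 7 → word 0xeeeac100
type:7 = 13 → 0xd << 0 → word 0xeeeac10d
word = 0xeeeac10d → big-endian bytes:
  [0]=0xee  [1]=0xea  [2]=0xc1  [3]=0x0d

ee ea c1 0d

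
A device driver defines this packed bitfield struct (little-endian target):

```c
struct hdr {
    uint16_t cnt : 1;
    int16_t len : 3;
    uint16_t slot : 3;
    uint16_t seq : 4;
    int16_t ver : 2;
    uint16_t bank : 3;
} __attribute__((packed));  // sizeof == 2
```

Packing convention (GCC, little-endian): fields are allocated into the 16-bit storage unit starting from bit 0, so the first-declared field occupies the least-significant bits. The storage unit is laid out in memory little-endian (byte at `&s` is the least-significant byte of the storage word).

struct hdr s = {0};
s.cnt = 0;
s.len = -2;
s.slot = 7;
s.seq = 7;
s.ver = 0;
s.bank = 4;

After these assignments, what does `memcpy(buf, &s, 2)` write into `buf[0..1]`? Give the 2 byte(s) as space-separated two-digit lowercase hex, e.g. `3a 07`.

cnt (1b) val=0 bits=0x0 at bit 0: 0x0000
len (3b) val=-2 bits=0x6 at bit 1: 0x000c
slot (3b) val=7 bits=0x7 at bit 4: 0x007c
seq (4b) val=7 bits=0x7 at bit 7: 0x03fc
ver (2b) val=0 bits=0x0 at bit 11: 0x03fc
bank (3b) val=4 bits=0x4 at bit 13: 0x83fc
word = 0x83fc → little-endian bytes:
  [0]=0xfc  [1]=0x83

fc 83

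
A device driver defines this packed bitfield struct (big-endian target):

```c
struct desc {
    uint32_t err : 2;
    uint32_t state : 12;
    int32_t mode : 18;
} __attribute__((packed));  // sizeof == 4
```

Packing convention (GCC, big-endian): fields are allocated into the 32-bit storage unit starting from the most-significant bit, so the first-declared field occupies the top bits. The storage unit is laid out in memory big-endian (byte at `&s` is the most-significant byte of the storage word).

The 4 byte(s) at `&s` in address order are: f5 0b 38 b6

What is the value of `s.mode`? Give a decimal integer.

-51018

[0]=0xf5 [1]=0x0b [2]=0x38 [3]=0xb6 (big-endian) → word 0xf50b38b6
err [30+:2] = (word>>30) & 0x3 = 3
state [18+:12] = (word>>18) & 0xfff = 3394
mode [0+:18] = (word>>0) & 0x3ffff = 211126  ←
mode signed 18b, MSB=1: 211126 - 262144 = -51018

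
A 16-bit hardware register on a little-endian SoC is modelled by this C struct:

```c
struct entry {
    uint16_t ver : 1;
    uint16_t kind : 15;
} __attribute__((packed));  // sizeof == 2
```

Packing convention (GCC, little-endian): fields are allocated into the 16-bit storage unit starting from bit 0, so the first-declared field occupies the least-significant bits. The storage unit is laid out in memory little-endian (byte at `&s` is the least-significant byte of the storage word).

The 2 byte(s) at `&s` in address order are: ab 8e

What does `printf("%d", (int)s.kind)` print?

18261

[0]=0xab [1]=0x8e (little-endian) → word 0x8eab
ver:1 @ bit 0 → (0x8eab>>0)&0x1 = 0x1
kind:15 @ bit 1 → (0x8eab>>1)&0x7fff = 0x4755  ←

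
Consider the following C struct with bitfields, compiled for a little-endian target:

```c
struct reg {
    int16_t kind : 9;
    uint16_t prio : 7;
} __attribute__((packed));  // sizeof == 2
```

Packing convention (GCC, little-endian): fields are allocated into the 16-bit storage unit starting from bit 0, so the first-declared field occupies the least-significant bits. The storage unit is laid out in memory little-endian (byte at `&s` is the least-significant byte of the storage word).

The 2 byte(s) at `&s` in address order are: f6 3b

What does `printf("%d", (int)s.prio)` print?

[0]=0xf6 [1]=0x3b (little-endian) → word 0x3bf6
kind:9 @ bit 0 → (0x3bf6>>0)&0x1ff = 0x1f6
prio:7 @ bit 9 → (0x3bf6>>9)&0x7f = 0x1d  ←

29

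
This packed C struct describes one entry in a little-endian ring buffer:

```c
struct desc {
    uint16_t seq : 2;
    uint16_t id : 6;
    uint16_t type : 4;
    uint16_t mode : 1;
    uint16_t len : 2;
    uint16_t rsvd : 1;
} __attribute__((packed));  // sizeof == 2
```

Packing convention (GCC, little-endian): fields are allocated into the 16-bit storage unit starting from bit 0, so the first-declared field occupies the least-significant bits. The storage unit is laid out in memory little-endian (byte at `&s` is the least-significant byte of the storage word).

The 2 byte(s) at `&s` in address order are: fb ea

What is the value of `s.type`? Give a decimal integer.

[0]=0xfb [1]=0xea (little-endian) → word 0xeafb
seq [0+:2] = (word>>0) & 0x3 = 3
id [2+:6] = (word>>2) & 0x3f = 62
type [8+:4] = (word>>8) & 0xf = 10  ←
mode [12+:1] = (word>>12) & 0x1 = 0
len [13+:2] = (word>>13) & 0x3 = 3
rsvd [15+:1] = (word>>15) & 0x1 = 1

10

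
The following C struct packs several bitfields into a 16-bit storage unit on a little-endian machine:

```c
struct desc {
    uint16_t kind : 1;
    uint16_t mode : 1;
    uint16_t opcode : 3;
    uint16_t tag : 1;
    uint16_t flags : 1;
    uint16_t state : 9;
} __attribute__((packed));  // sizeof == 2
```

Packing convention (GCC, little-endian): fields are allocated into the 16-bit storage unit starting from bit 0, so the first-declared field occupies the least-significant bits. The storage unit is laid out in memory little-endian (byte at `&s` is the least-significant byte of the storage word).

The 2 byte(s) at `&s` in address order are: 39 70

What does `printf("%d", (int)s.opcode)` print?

[0]=0x39 [1]=0x70 (little-endian) → word 0x7039
kind [0+:1] = (word>>0) & 0x1 = 1
mode [1+:1] = (word>>1) & 0x1 = 0
opcode [2+:3] = (word>>2) & 0x7 = 6  ←
tag [5+:1] = (word>>5) & 0x1 = 1
flags [6+:1] = (word>>6) & 0x1 = 0
state [7+:9] = (word>>7) & 0x1ff = 224

6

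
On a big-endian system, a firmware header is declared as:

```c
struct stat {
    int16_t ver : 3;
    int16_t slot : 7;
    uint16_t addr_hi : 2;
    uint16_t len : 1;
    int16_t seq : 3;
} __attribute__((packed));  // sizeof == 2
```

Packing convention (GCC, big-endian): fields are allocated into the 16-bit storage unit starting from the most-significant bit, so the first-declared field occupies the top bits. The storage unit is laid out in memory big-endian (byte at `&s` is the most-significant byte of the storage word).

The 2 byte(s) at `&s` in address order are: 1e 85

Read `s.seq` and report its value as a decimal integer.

[0]=0x1e [1]=0x85 (big-endian) → word 0x1e85
ver [13+:3] = (word>>13) & 0x7 = 0
slot [6+:7] = (word>>6) & 0x7f = 122
addr_hi [4+:2] = (word>>4) & 0x3 = 0
len [3+:1] = (word>>3) & 0x1 = 0
seq [0+:3] = (word>>0) & 0x7 = 5  ←
seq signed 3b, MSB=1: 5 - 8 = -3

-3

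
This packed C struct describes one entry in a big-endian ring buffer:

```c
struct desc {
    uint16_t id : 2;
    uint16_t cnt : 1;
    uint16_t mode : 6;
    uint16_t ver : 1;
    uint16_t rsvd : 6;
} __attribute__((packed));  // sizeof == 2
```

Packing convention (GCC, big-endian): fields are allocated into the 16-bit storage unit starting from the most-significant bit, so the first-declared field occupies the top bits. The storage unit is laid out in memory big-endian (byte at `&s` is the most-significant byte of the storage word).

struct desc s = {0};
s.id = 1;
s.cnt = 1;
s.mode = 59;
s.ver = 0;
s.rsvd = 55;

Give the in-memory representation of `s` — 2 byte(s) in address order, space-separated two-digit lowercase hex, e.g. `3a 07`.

7d b7

id (2b) val=1 bits=0x1 at bit 14: 0x4000
cnt (1b) val=1 bits=0x1 at bit 13: 0x6000
mode (6b) val=59 bits=0x3b at bit 7: 0x7d80
ver (1b) val=0 bits=0x0 at bit 6: 0x7d80
rsvd (6b) val=55 bits=0x37 at bit 0: 0x7db7
word = 0x7db7 → big-endian bytes:
  [0]=0x7d  [1]=0xb7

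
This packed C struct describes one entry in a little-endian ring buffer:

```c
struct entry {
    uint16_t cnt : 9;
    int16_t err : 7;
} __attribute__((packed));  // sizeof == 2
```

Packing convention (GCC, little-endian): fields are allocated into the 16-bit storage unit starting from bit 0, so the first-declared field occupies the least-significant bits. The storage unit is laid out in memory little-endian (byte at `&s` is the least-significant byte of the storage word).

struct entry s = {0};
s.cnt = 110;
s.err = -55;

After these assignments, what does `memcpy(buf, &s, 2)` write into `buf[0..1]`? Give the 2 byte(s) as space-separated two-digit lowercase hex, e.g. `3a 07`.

6e 92

[0+:9] cnt=110 & 0x1ff = 0x6e; word=0x006e
[9+:7] err=-55 & 0x7f = 0x49; word=0x926e
word = 0x926e → little-endian bytes:
  [0]=0x6e  [1]=0x92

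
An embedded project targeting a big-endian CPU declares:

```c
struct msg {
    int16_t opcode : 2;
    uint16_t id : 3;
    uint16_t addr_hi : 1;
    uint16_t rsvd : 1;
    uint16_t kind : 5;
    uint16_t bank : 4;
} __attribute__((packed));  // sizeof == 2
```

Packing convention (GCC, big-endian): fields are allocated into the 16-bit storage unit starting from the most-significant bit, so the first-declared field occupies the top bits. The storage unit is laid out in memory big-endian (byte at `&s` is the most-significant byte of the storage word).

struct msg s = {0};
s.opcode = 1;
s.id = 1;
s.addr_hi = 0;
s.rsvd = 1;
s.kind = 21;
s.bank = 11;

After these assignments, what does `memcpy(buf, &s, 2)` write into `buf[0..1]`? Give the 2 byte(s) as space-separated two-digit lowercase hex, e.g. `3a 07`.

4b 5b

opcode:2 = 1 → 0x1 << 14 → word 0x4000
id:3 = 1 → 0x1 << 11 → word 0x4800
addr_hi:1 = 0 → 0x0 << 10 → word 0x4800
rsvd:1 = 1 → 0x1 << 9 → word 0x4a00
kind:5 = 21 → 0x15 << 4 → word 0x4b50
bank:4 = 11 → 0xb << 0 → word 0x4b5b
word = 0x4b5b → big-endian bytes:
  [0]=0x4b  [1]=0x5b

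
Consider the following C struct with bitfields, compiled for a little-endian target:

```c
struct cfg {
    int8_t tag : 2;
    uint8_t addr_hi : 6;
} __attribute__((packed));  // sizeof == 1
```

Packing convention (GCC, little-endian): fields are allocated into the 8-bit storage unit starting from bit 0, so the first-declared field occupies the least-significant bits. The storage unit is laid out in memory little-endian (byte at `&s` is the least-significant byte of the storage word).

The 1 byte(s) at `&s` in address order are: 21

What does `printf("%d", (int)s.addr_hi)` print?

8

[0]=0x21 (little-endian) → word 0x21
tag [0+:2] = (word>>0) & 0x3 = 1
addr_hi [2+:6] = (word>>2) & 0x3f = 8  ←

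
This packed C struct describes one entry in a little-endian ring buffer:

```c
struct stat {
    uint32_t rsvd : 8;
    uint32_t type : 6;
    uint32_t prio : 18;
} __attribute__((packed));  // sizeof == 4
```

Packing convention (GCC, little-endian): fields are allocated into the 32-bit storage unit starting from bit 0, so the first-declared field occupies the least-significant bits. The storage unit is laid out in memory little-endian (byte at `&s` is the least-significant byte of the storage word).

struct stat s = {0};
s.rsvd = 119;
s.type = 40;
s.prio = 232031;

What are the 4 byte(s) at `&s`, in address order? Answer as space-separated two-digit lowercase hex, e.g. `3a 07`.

77 e8 97 e2

rsvd (8b) val=119 bits=0x77 at bit 0: 0x00000077
type (6b) val=40 bits=0x28 at bit 8: 0x00002877
prio (18b) val=232031 bits=0x38a5f at bit 14: 0xe297e877
word = 0xe297e877 → little-endian bytes:
  [0]=0x77  [1]=0xe8  [2]=0x97  [3]=0xe2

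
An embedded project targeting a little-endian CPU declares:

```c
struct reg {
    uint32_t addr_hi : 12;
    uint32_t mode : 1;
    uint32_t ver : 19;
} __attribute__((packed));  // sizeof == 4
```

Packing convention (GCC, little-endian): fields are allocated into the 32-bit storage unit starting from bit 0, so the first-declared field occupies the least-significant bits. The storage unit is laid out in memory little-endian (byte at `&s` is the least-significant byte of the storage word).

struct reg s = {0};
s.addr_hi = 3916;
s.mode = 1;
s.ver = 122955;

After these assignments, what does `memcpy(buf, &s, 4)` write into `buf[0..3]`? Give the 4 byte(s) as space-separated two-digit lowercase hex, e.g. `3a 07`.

4c 7f 09 3c

addr_hi (12b) val=3916 bits=0xf4c at bit 0: 0x00000f4c
mode (1b) val=1 bits=0x1 at bit 12: 0x00001f4c
ver (19b) val=122955 bits=0x1e04b at bit 13: 0x3c097f4c
word = 0x3c097f4c → little-endian bytes:
  [0]=0x4c  [1]=0x7f  [2]=0x09  [3]=0x3c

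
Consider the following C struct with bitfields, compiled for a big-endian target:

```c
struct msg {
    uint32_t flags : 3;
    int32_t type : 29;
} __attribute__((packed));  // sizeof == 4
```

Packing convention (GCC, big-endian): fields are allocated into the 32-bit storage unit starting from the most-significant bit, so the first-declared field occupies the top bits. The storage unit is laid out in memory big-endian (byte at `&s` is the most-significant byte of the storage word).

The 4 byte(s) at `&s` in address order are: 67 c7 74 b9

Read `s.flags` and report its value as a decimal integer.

3

[0]=0x67 [1]=0xc7 [2]=0x74 [3]=0xb9 (big-endian) → word 0x67c774b9
flags [29+:3] = (word>>29) & 0x7 = 3  ←
type [0+:29] = (word>>0) & 0x1fffffff = 130512057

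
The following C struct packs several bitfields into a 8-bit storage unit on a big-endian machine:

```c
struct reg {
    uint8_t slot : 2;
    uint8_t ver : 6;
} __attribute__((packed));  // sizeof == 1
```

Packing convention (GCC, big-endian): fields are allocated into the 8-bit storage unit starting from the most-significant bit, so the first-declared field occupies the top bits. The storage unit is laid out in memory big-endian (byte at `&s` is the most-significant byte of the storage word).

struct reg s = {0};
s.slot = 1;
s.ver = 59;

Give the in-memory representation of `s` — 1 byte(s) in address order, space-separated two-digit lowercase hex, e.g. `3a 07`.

7b

[6+:2] slot=1 & 0x3 = 0x1; word=0x40
[0+:6] ver=59 & 0x3f = 0x3b; word=0x7b
word = 0x7b → big-endian bytes:
  [0]=0x7b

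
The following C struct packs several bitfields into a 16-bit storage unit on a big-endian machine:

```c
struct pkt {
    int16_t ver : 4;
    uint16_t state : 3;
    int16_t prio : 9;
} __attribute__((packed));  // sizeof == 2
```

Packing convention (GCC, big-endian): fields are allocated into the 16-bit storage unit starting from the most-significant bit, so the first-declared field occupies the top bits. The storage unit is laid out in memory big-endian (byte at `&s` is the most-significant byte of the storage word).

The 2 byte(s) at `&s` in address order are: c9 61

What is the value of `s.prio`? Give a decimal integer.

[0]=0xc9 [1]=0x61 (big-endian) → word 0xc961
ver:4 @ bit 12 → (0xc961>>12)&0xf = 0xc
state:3 @ bit 9 → (0xc961>>9)&0x7 = 0x4
prio:9 @ bit 0 → (0xc961>>0)&0x1ff = 0x161  ←
prio signed 9b, MSB=1: 353 - 512 = -159

-159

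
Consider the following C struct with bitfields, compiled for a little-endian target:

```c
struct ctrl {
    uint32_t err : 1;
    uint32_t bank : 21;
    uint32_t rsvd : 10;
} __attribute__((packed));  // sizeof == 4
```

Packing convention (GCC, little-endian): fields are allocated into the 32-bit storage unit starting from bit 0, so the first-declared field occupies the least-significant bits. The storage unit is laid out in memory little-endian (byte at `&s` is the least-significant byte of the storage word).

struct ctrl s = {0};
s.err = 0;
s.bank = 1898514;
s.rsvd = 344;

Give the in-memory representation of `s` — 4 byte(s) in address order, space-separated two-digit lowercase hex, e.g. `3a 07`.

err:1 = 0 → 0x0 << 0 → word 0x00000000
bank:21 = 1898514 → 0x1cf812 << 1 → word 0x0039f024
rsvd:10 = 344 → 0x158 << 22 → word 0x5639f024
word = 0x5639f024 → little-endian bytes:
  [0]=0x24  [1]=0xf0  [2]=0x39  [3]=0x56

24 f0 39 56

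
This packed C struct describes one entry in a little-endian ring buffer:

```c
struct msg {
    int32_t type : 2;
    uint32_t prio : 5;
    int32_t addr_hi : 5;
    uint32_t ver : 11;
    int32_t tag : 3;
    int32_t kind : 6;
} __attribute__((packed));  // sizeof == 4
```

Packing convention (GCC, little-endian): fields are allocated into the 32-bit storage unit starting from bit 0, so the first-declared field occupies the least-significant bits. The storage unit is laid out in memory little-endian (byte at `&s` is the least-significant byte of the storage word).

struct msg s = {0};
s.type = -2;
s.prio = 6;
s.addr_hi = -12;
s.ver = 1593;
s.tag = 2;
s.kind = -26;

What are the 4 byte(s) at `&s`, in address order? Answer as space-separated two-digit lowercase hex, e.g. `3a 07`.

type:2 = -2 → 0x2 << 0 → word 0x00000002
prio:5 = 6 → 0x6 << 2 → word 0x0000001a
addr_hi:5 = -12 → 0x14 << 7 → word 0x00000a1a
ver:11 = 1593 → 0x639 << 12 → word 0x00639a1a
tag:3 = 2 → 0x2 << 23 → word 0x01639a1a
kind:6 = -26 → 0x26 << 26 → word 0x99639a1a
word = 0x99639a1a → little-endian bytes:
  [0]=0x1a  [1]=0x9a  [2]=0x63  [3]=0x99

1a 9a 63 99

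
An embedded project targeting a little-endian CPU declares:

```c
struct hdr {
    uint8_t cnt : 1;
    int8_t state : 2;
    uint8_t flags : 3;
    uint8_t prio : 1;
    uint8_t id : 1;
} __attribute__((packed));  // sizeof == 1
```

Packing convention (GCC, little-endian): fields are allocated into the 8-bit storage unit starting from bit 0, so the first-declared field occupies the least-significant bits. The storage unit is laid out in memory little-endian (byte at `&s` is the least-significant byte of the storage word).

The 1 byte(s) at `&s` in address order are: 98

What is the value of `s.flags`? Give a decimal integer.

3

[0]=0x98 (little-endian) → word 0x98
cnt:1 @ bit 0 → (0x98>>0)&0x1 = 0x0
state:2 @ bit 1 → (0x98>>1)&0x3 = 0x0
flags:3 @ bit 3 → (0x98>>3)&0x7 = 0x3  ←
prio:1 @ bit 6 → (0x98>>6)&0x1 = 0x0
id:1 @ bit 7 → (0x98>>7)&0x1 = 0x1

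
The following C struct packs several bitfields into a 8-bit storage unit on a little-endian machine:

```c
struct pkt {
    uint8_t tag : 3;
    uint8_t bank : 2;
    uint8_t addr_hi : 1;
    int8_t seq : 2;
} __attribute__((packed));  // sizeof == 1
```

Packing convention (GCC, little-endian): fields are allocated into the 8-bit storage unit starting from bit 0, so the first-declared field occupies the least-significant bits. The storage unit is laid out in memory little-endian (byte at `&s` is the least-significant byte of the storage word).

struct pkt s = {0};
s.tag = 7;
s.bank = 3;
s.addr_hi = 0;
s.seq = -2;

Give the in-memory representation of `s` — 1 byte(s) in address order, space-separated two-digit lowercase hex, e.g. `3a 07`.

tag (3b) val=7 bits=0x7 at bit 0: 0x07
bank (2b) val=3 bits=0x3 at bit 3: 0x1f
addr_hi (1b) val=0 bits=0x0 at bit 5: 0x1f
seq (2b) val=-2 bits=0x2 at bit 6: 0x9f
word = 0x9f → little-endian bytes:
  [0]=0x9f

9f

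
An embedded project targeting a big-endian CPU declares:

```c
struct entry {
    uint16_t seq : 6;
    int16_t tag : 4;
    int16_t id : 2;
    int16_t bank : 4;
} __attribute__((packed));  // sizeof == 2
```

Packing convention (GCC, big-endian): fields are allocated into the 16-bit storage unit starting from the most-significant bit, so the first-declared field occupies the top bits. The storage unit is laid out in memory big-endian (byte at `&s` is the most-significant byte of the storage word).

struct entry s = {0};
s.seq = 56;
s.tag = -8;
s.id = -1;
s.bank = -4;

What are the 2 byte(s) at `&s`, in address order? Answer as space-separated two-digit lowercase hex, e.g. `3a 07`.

e2 3c

seq (6b) val=56 bits=0x38 at bit 10: 0xe000
tag (4b) val=-8 bits=0x8 at bit 6: 0xe200
id (2b) val=-1 bits=0x3 at bit 4: 0xe230
bank (4b) val=-4 bits=0xc at bit 0: 0xe23c
word = 0xe23c → big-endian bytes:
  [0]=0xe2  [1]=0x3c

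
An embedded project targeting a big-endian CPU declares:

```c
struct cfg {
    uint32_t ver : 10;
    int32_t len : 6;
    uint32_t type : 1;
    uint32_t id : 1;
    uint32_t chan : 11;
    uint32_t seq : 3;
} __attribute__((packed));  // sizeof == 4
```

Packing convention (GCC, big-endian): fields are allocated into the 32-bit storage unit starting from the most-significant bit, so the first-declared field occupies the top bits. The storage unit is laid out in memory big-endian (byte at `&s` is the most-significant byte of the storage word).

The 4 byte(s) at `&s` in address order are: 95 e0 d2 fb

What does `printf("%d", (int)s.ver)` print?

[0]=0x95 [1]=0xe0 [2]=0xd2 [3]=0xfb (big-endian) → word 0x95e0d2fb
ver [22+:10] = (word>>22) & 0x3ff = 599  ←
len [16+:6] = (word>>16) & 0x3f = 32
type [15+:1] = (word>>15) & 0x1 = 1
id [14+:1] = (word>>14) & 0x1 = 1
chan [3+:11] = (word>>3) & 0x7ff = 607
seq [0+:3] = (word>>0) & 0x7 = 3

599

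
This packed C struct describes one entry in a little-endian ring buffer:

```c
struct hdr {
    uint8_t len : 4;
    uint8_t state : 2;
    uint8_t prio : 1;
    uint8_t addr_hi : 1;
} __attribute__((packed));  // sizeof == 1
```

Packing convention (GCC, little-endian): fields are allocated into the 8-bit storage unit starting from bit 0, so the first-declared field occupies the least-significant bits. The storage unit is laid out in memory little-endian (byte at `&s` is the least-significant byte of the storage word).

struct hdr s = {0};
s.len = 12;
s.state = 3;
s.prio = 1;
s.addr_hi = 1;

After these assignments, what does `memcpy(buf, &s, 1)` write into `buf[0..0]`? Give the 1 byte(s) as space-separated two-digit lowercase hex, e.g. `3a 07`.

fc

len:4 = 12 → 0xc << 0 → word 0x0c
state:2 = 3 → 0x3 << 4 → word 0x3c
prio:1 = 1 → 0x1 << 6 → word 0x7c
addr_hi:1 = 1 → 0x1 << 7 → word 0xfc
word = 0xfc → little-endian bytes:
  [0]=0xfc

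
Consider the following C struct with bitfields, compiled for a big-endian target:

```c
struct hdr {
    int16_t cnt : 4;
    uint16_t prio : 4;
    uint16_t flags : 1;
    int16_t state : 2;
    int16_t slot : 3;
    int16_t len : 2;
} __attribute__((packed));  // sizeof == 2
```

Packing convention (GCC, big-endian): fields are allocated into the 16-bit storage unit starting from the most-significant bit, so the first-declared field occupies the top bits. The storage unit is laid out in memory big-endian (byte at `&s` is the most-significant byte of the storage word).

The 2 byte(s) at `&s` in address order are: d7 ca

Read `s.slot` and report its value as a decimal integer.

2

[0]=0xd7 [1]=0xca (big-endian) → word 0xd7ca
cnt:4 @ bit 12 → (0xd7ca>>12)&0xf = 0xd
prio:4 @ bit 8 → (0xd7ca>>8)&0xf = 0x7
flags:1 @ bit 7 → (0xd7ca>>7)&0x1 = 0x1
state:2 @ bit 5 → (0xd7ca>>5)&0x3 = 0x2
slot:3 @ bit 2 → (0xd7ca>>2)&0x7 = 0x2  ←
len:2 @ bit 0 → (0xd7ca>>0)&0x3 = 0x2
slot signed 3b, MSB=0: value = 2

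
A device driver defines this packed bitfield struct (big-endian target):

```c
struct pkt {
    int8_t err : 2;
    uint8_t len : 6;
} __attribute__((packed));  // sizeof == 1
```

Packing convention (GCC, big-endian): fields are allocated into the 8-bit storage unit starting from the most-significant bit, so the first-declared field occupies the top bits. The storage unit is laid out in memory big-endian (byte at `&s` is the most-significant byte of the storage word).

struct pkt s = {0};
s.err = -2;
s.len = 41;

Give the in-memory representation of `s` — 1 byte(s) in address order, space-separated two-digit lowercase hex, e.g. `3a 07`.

err:2 = -2 → 0x2 << 6 → word 0x80
len:6 = 41 → 0x29 << 0 → word 0xa9
word = 0xa9 → big-endian bytes:
  [0]=0xa9

a9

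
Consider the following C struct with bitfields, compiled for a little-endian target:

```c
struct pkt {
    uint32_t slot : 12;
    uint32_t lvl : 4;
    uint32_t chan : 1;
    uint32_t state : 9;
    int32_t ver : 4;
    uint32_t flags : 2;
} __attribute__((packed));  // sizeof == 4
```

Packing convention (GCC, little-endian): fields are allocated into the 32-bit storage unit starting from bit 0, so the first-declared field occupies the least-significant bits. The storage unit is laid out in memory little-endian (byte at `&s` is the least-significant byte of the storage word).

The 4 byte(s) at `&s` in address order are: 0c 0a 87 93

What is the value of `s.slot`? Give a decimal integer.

[0]=0x0c [1]=0x0a [2]=0x87 [3]=0x93 (little-endian) → word 0x93870a0c
slot:12 @ bit 0 → (0x93870a0c>>0)&0xfff = 0xa0c  ←
lvl:4 @ bit 12 → (0x93870a0c>>12)&0xf = 0x0
chan:1 @ bit 16 → (0x93870a0c>>16)&0x1 = 0x1
state:9 @ bit 17 → (0x93870a0c>>17)&0x1ff = 0x1c3
ver:4 @ bit 26 → (0x93870a0c>>26)&0xf = 0x4
flags:2 @ bit 30 → (0x93870a0c>>30)&0x3 = 0x2

2572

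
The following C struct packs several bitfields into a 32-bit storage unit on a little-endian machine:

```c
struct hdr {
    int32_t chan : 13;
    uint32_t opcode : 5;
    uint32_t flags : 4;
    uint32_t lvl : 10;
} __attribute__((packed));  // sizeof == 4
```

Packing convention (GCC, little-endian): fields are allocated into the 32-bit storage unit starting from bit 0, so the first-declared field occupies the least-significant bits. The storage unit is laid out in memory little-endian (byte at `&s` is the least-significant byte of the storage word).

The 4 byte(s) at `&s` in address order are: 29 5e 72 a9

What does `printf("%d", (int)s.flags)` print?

[0]=0x29 [1]=0x5e [2]=0x72 [3]=0xa9 (little-endian) → word 0xa9725e29
chan:13 @ bit 0 → (0xa9725e29>>0)&0x1fff = 0x1e29
opcode:5 @ bit 13 → (0xa9725e29>>13)&0x1f = 0x12
flags:4 @ bit 18 → (0xa9725e29>>18)&0xf = 0xc  ←
lvl:10 @ bit 22 → (0xa9725e29>>22)&0x3ff = 0x2a5

12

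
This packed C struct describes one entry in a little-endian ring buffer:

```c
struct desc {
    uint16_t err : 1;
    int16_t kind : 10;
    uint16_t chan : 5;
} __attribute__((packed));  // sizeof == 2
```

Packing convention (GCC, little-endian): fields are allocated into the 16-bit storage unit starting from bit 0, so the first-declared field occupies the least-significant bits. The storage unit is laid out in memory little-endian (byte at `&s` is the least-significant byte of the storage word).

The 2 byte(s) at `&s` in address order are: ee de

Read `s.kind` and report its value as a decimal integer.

-137

[0]=0xee [1]=0xde (little-endian) → word 0xdeee
err [0+:1] = (word>>0) & 0x1 = 0
kind [1+:10] = (word>>1) & 0x3ff = 887  ←
chan [11+:5] = (word>>11) & 0x1f = 27
kind signed 10b, MSB=1: 887 - 1024 = -137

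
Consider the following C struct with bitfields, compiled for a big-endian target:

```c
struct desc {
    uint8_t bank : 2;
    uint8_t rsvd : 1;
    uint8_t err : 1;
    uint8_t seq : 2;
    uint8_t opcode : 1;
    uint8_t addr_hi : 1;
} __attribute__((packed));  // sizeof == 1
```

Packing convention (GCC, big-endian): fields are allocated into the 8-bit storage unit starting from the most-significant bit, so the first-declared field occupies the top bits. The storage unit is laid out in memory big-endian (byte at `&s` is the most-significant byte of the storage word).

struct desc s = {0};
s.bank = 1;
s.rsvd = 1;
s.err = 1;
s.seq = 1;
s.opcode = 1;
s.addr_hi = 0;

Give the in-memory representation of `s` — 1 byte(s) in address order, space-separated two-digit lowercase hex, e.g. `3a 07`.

76

[6+:2] bank=1 & 0x3 = 0x1; word=0x40
[5+:1] rsvd=1 & 0x1 = 0x1; word=0x60
[4+:1] err=1 & 0x1 = 0x1; word=0x70
[2+:2] seq=1 & 0x3 = 0x1; word=0x74
[1+:1] opcode=1 & 0x1 = 0x1; word=0x76
[0+:1] addr_hi=0 & 0x1 = 0x0; word=0x76
word = 0x76 → big-endian bytes:
  [0]=0x76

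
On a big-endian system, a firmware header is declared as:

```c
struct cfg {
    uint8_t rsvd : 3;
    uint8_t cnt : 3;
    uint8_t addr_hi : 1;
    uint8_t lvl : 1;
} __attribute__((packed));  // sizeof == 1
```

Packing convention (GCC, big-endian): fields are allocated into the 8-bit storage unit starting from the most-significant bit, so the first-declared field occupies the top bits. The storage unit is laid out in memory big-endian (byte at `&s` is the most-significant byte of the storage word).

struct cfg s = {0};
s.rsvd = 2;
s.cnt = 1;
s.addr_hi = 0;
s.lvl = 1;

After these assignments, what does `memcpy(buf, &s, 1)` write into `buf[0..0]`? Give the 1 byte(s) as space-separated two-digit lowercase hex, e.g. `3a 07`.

rsvd:3 = 2 → 0x2 << 5 → word 0x40
cnt:3 = 1 → 0x1 << 2 → word 0x44
addr_hi:1 = 0 → 0x0 << 1 → word 0x44
lvl:1 = 1 → 0x1 << 0 → word 0x45
word = 0x45 → big-endian bytes:
  [0]=0x45

45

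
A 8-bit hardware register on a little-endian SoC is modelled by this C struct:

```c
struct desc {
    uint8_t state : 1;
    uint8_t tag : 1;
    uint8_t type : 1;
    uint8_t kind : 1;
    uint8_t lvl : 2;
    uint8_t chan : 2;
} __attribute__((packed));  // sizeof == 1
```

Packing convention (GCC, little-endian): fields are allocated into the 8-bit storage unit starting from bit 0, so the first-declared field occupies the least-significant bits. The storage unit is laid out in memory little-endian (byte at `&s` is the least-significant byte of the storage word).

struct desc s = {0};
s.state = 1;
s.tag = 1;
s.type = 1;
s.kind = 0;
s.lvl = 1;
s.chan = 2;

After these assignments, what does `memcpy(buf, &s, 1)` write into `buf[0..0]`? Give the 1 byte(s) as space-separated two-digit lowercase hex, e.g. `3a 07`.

97

state (1b) val=1 bits=0x1 at bit 0: 0x01
tag (1b) val=1 bits=0x1 at bit 1: 0x03
type (1b) val=1 bits=0x1 at bit 2: 0x07
kind (1b) val=0 bits=0x0 at bit 3: 0x07
lvl (2b) val=1 bits=0x1 at bit 4: 0x17
chan (2b) val=2 bits=0x2 at bit 6: 0x97
word = 0x97 → little-endian bytes:
  [0]=0x97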